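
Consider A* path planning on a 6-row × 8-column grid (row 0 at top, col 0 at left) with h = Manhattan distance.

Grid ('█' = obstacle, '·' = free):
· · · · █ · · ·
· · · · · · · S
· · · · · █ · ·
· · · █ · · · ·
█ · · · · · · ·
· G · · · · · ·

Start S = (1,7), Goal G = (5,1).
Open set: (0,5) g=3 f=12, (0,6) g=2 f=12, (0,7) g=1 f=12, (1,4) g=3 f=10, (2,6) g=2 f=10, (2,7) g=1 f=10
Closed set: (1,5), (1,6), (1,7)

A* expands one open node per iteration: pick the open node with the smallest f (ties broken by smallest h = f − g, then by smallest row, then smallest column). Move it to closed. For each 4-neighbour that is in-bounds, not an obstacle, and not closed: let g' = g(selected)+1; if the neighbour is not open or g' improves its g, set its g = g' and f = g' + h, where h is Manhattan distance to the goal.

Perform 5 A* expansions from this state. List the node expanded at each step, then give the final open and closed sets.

step 1: expand (1,4) (f=10, h=7) → closed; open now [(0,5) g=3 f=12, (0,6) g=2 f=12, (0,7) g=1 f=12, (1,3) g=4 f=10, (2,4) g=4 f=10, (2,6) g=2 f=10, (2,7) g=1 f=10]
step 2: expand (1,3) (f=10, h=6) → closed; open now [(0,3) g=5 f=12, (0,5) g=3 f=12, (0,6) g=2 f=12, (0,7) g=1 f=12, (1,2) g=5 f=10, (2,3) g=5 f=10, (2,4) g=4 f=10, (2,6) g=2 f=10, (2,7) g=1 f=10]
step 3: expand (1,2) (f=10, h=5) → closed; open now [(0,2) g=6 f=12, (0,3) g=5 f=12, (0,5) g=3 f=12, (0,6) g=2 f=12, (0,7) g=1 f=12, (1,1) g=6 f=10, (2,2) g=6 f=10, (2,3) g=5 f=10, (2,4) g=4 f=10, (2,6) g=2 f=10, (2,7) g=1 f=10]
step 4: expand (1,1) (f=10, h=4) → closed; open now [(0,1) g=7 f=12, (0,2) g=6 f=12, (0,3) g=5 f=12, (0,5) g=3 f=12, (0,6) g=2 f=12, (0,7) g=1 f=12, (1,0) g=7 f=12, (2,1) g=7 f=10, (2,2) g=6 f=10, (2,3) g=5 f=10, (2,4) g=4 f=10, (2,6) g=2 f=10, (2,7) g=1 f=10]
step 5: expand (2,1) (f=10, h=3) → closed; open now [(0,1) g=7 f=12, (0,2) g=6 f=12, (0,3) g=5 f=12, (0,5) g=3 f=12, (0,6) g=2 f=12, (0,7) g=1 f=12, (1,0) g=7 f=12, (2,0) g=8 f=12, (2,2) g=6 f=10, (2,3) g=5 f=10, (2,4) g=4 f=10, (2,6) g=2 f=10, (2,7) g=1 f=10, (3,1) g=8 f=10]

order=[(1,4) → (1,3) → (1,2) → (1,1) → (2,1)]; open=[(0,1) g=7 f=12, (0,2) g=6 f=12, (0,3) g=5 f=12, (0,5) g=3 f=12, (0,6) g=2 f=12, (0,7) g=1 f=12, (1,0) g=7 f=12, (2,0) g=8 f=12, (2,2) g=6 f=10, (2,3) g=5 f=10, (2,4) g=4 f=10, (2,6) g=2 f=10, (2,7) g=1 f=10, (3,1) g=8 f=10]; closed=[(1,1), (1,2), (1,3), (1,4), (1,5), (1,6), (1,7), (2,1)]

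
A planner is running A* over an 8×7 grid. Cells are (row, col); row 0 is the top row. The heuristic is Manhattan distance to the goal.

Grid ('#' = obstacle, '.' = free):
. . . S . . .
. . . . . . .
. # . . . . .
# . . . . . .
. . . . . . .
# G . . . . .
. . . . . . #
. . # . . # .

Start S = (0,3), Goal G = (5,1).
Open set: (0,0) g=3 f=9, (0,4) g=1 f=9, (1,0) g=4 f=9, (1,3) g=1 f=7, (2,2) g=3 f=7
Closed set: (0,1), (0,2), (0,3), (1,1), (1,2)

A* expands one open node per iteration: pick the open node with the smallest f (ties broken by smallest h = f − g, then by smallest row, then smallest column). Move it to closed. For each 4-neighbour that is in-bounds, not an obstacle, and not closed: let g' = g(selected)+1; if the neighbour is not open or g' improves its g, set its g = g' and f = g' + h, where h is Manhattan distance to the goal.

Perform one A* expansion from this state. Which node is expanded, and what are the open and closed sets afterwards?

step 1: expand (2,2) (f=7, h=4) → closed; open now [(0,0) g=3 f=9, (0,4) g=1 f=9, (1,0) g=4 f=9, (1,3) g=1 f=7, (2,3) g=4 f=9, (3,2) g=4 f=7]

expanded=(2,2); open=[(0,0) g=3 f=9, (0,4) g=1 f=9, (1,0) g=4 f=9, (1,3) g=1 f=7, (2,3) g=4 f=9, (3,2) g=4 f=7]; closed=[(0,1), (0,2), (0,3), (1,1), (1,2), (2,2)]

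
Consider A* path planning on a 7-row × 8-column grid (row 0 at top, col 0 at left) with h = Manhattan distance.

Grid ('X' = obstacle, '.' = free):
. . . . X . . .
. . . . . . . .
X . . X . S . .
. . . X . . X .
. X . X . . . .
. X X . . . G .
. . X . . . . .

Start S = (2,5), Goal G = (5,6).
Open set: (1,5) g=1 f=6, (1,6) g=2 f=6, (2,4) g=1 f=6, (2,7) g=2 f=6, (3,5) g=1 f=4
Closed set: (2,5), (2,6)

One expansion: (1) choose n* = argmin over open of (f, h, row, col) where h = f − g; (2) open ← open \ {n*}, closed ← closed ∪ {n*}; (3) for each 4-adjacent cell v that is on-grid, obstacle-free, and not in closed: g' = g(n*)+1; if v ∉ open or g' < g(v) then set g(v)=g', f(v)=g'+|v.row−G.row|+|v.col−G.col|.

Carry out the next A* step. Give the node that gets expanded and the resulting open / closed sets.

expanded=(3,5); open=[(1,5) g=1 f=6, (1,6) g=2 f=6, (2,4) g=1 f=6, (2,7) g=2 f=6, (3,4) g=2 f=6, (4,5) g=2 f=4]; closed=[(2,5), (2,6), (3,5)]

step 1: expand (3,5) (f=4, h=3) → closed; open now [(1,5) g=1 f=6, (1,6) g=2 f=6, (2,4) g=1 f=6, (2,7) g=2 f=6, (3,4) g=2 f=6, (4,5) g=2 f=4]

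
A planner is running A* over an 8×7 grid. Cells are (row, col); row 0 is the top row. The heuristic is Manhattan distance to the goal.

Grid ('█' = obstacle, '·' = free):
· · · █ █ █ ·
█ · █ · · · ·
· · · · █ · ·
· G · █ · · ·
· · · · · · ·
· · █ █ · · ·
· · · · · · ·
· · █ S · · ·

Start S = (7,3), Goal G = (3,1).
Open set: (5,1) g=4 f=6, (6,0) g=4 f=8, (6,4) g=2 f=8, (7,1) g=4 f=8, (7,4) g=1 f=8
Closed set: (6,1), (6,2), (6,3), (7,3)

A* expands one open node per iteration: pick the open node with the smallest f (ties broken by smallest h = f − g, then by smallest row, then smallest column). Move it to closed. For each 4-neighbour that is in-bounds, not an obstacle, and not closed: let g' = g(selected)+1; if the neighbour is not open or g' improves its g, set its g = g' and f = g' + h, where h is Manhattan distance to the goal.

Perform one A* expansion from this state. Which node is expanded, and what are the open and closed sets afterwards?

expanded=(5,1); open=[(4,1) g=5 f=6, (5,0) g=5 f=8, (6,0) g=4 f=8, (6,4) g=2 f=8, (7,1) g=4 f=8, (7,4) g=1 f=8]; closed=[(5,1), (6,1), (6,2), (6,3), (7,3)]

step 1: expand (5,1) (f=6, h=2) → closed; open now [(4,1) g=5 f=6, (5,0) g=5 f=8, (6,0) g=4 f=8, (6,4) g=2 f=8, (7,1) g=4 f=8, (7,4) g=1 f=8]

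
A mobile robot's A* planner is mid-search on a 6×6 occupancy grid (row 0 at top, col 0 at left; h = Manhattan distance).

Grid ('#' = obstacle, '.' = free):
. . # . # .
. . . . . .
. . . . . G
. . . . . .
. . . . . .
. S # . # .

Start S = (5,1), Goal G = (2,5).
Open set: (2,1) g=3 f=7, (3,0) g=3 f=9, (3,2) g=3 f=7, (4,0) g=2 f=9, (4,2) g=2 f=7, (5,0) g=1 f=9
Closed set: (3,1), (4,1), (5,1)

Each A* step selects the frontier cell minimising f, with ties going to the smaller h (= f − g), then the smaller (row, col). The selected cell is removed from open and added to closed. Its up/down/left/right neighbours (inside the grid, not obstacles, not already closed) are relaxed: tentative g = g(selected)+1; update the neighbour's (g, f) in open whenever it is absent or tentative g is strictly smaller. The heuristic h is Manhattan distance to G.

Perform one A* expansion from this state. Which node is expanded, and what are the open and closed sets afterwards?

step 1: expand (2,1) (f=7, h=4) → closed; open now [(1,1) g=4 f=9, (2,0) g=4 f=9, (2,2) g=4 f=7, (3,0) g=3 f=9, (3,2) g=3 f=7, (4,0) g=2 f=9, (4,2) g=2 f=7, (5,0) g=1 f=9]

expanded=(2,1); open=[(1,1) g=4 f=9, (2,0) g=4 f=9, (2,2) g=4 f=7, (3,0) g=3 f=9, (3,2) g=3 f=7, (4,0) g=2 f=9, (4,2) g=2 f=7, (5,0) g=1 f=9]; closed=[(2,1), (3,1), (4,1), (5,1)]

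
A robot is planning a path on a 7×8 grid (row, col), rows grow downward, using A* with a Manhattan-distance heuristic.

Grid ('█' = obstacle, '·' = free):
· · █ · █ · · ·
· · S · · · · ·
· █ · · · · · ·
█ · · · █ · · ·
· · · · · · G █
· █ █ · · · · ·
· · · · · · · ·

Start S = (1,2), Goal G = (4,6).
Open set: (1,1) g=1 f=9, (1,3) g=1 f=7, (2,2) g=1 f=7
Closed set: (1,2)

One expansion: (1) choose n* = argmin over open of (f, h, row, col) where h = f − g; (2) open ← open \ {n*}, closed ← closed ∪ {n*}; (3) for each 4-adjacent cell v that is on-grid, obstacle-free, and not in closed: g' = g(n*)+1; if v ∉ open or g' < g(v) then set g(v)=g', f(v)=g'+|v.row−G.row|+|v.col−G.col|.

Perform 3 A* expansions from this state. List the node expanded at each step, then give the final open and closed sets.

order=[(1,3) → (1,4) → (1,5)]; open=[(0,3) g=2 f=9, (0,5) g=4 f=9, (1,1) g=1 f=9, (1,6) g=4 f=7, (2,2) g=1 f=7, (2,3) g=2 f=7, (2,4) g=3 f=7, (2,5) g=4 f=7]; closed=[(1,2), (1,3), (1,4), (1,5)]

step 1: expand (1,3) (f=7, h=6) → closed; open now [(0,3) g=2 f=9, (1,1) g=1 f=9, (1,4) g=2 f=7, (2,2) g=1 f=7, (2,3) g=2 f=7]
step 2: expand (1,4) (f=7, h=5) → closed; open now [(0,3) g=2 f=9, (1,1) g=1 f=9, (1,5) g=3 f=7, (2,2) g=1 f=7, (2,3) g=2 f=7, (2,4) g=3 f=7]
step 3: expand (1,5) (f=7, h=4) → closed; open now [(0,3) g=2 f=9, (0,5) g=4 f=9, (1,1) g=1 f=9, (1,6) g=4 f=7, (2,2) g=1 f=7, (2,3) g=2 f=7, (2,4) g=3 f=7, (2,5) g=4 f=7]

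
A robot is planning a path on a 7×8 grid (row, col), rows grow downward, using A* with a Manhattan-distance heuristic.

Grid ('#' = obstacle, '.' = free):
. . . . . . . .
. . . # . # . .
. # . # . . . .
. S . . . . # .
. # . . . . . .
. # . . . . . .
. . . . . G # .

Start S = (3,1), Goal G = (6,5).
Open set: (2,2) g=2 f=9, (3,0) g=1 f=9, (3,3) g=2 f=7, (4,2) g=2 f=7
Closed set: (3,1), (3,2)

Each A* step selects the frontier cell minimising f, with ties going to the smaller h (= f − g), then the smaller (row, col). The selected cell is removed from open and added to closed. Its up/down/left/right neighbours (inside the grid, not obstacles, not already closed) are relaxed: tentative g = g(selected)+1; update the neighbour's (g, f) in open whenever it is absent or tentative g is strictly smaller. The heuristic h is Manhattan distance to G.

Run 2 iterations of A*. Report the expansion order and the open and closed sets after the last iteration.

step 1: expand (3,3) (f=7, h=5) → closed; open now [(2,2) g=2 f=9, (3,0) g=1 f=9, (3,4) g=3 f=7, (4,2) g=2 f=7, (4,3) g=3 f=7]
step 2: expand (3,4) (f=7, h=4) → closed; open now [(2,2) g=2 f=9, (2,4) g=4 f=9, (3,0) g=1 f=9, (3,5) g=4 f=7, (4,2) g=2 f=7, (4,3) g=3 f=7, (4,4) g=4 f=7]

order=[(3,3) → (3,4)]; open=[(2,2) g=2 f=9, (2,4) g=4 f=9, (3,0) g=1 f=9, (3,5) g=4 f=7, (4,2) g=2 f=7, (4,3) g=3 f=7, (4,4) g=4 f=7]; closed=[(3,1), (3,2), (3,3), (3,4)]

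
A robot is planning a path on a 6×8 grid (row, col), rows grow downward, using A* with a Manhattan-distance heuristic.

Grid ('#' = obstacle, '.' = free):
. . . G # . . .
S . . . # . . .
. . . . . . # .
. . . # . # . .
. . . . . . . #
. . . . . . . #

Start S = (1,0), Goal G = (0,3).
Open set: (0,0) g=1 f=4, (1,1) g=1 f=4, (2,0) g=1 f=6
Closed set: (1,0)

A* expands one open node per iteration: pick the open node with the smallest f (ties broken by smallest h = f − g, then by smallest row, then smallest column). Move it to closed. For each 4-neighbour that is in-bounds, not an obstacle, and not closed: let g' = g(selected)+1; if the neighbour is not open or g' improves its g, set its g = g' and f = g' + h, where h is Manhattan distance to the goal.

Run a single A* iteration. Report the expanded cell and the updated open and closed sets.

expanded=(0,0); open=[(0,1) g=2 f=4, (1,1) g=1 f=4, (2,0) g=1 f=6]; closed=[(0,0), (1,0)]

step 1: expand (0,0) (f=4, h=3) → closed; open now [(0,1) g=2 f=4, (1,1) g=1 f=4, (2,0) g=1 f=6]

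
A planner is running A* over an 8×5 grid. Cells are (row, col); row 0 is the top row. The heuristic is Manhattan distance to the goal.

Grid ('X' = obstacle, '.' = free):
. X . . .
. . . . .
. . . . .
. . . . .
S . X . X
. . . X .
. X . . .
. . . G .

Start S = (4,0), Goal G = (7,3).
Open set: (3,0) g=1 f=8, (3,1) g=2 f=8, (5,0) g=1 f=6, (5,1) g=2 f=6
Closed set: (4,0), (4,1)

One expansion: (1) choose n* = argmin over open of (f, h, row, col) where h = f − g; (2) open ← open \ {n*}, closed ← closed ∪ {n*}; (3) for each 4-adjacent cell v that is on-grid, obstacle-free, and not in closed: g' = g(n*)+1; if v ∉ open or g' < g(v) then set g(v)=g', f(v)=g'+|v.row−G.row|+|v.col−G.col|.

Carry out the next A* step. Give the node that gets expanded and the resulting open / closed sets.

expanded=(5,1); open=[(3,0) g=1 f=8, (3,1) g=2 f=8, (5,0) g=1 f=6, (5,2) g=3 f=6]; closed=[(4,0), (4,1), (5,1)]

step 1: expand (5,1) (f=6, h=4) → closed; open now [(3,0) g=1 f=8, (3,1) g=2 f=8, (5,0) g=1 f=6, (5,2) g=3 f=6]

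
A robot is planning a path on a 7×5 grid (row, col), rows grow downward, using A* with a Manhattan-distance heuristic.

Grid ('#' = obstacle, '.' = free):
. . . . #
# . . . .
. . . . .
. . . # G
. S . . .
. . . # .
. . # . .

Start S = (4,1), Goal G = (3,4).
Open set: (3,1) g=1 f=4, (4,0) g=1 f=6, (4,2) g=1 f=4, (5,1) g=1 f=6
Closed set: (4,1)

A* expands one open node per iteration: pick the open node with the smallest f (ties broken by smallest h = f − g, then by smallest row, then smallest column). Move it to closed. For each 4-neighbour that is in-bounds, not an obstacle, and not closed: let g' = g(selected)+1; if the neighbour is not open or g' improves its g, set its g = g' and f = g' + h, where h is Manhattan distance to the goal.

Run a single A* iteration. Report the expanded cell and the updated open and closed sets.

expanded=(3,1); open=[(2,1) g=2 f=6, (3,0) g=2 f=6, (3,2) g=2 f=4, (4,0) g=1 f=6, (4,2) g=1 f=4, (5,1) g=1 f=6]; closed=[(3,1), (4,1)]

step 1: expand (3,1) (f=4, h=3) → closed; open now [(2,1) g=2 f=6, (3,0) g=2 f=6, (3,2) g=2 f=4, (4,0) g=1 f=6, (4,2) g=1 f=4, (5,1) g=1 f=6]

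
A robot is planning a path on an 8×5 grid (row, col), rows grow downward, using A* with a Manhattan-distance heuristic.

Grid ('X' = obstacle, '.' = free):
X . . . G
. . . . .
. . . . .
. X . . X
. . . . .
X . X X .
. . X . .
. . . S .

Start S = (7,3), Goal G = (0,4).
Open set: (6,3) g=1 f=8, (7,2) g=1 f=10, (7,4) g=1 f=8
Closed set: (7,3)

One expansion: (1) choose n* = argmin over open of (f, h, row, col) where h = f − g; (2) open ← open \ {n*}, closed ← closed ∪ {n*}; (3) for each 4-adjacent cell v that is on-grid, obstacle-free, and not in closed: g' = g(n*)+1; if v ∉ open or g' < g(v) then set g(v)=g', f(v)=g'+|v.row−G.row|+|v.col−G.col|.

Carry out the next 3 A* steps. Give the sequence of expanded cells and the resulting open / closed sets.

order=[(6,3) → (6,4) → (5,4)]; open=[(4,4) g=4 f=8, (7,2) g=1 f=10, (7,4) g=1 f=8]; closed=[(5,4), (6,3), (6,4), (7,3)]

step 1: expand (6,3) (f=8, h=7) → closed; open now [(6,4) g=2 f=8, (7,2) g=1 f=10, (7,4) g=1 f=8]
step 2: expand (6,4) (f=8, h=6) → closed; open now [(5,4) g=3 f=8, (7,2) g=1 f=10, (7,4) g=1 f=8]
step 3: expand (5,4) (f=8, h=5) → closed; open now [(4,4) g=4 f=8, (7,2) g=1 f=10, (7,4) g=1 f=8]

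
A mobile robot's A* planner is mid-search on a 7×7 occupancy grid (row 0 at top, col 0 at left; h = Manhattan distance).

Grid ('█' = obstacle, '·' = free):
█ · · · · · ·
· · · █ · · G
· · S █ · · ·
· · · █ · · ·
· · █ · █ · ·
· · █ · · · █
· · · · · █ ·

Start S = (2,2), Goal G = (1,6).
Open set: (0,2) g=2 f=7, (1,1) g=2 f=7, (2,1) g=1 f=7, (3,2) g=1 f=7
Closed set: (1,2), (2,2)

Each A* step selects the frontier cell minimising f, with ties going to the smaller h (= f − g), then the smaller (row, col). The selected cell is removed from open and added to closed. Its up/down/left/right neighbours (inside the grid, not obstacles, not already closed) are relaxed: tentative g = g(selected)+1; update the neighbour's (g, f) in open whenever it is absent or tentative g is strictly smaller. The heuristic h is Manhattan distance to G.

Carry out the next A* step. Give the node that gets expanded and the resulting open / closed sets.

step 1: expand (0,2) (f=7, h=5) → closed; open now [(0,1) g=3 f=9, (0,3) g=3 f=7, (1,1) g=2 f=7, (2,1) g=1 f=7, (3,2) g=1 f=7]

expanded=(0,2); open=[(0,1) g=3 f=9, (0,3) g=3 f=7, (1,1) g=2 f=7, (2,1) g=1 f=7, (3,2) g=1 f=7]; closed=[(0,2), (1,2), (2,2)]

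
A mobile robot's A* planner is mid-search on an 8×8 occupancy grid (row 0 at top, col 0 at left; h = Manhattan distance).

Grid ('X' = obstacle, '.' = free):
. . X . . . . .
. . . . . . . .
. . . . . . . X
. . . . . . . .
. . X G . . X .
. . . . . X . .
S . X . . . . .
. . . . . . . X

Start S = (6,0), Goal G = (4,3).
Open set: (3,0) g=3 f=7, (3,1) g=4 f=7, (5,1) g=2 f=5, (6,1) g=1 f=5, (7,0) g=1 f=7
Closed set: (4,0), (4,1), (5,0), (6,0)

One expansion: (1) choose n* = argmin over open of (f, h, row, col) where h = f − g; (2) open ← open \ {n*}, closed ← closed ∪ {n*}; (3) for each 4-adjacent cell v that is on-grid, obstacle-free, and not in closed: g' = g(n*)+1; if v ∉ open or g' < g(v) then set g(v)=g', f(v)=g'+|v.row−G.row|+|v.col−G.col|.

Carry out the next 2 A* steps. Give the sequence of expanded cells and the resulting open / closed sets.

step 1: expand (5,1) (f=5, h=3) → closed; open now [(3,0) g=3 f=7, (3,1) g=4 f=7, (5,2) g=3 f=5, (6,1) g=1 f=5, (7,0) g=1 f=7]
step 2: expand (5,2) (f=5, h=2) → closed; open now [(3,0) g=3 f=7, (3,1) g=4 f=7, (5,3) g=4 f=5, (6,1) g=1 f=5, (7,0) g=1 f=7]

order=[(5,1) → (5,2)]; open=[(3,0) g=3 f=7, (3,1) g=4 f=7, (5,3) g=4 f=5, (6,1) g=1 f=5, (7,0) g=1 f=7]; closed=[(4,0), (4,1), (5,0), (5,1), (5,2), (6,0)]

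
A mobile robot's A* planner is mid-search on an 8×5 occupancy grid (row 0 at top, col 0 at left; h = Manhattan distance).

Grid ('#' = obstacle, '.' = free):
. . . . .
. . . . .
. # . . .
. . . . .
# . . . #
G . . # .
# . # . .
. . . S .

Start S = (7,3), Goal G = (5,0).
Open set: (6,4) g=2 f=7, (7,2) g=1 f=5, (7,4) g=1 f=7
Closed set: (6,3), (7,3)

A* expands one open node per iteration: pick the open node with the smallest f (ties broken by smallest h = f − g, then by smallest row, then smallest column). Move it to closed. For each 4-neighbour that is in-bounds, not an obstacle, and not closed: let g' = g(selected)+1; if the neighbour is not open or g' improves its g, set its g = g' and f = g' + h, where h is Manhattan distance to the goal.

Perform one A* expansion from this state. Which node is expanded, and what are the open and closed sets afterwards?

expanded=(7,2); open=[(6,4) g=2 f=7, (7,1) g=2 f=5, (7,4) g=1 f=7]; closed=[(6,3), (7,2), (7,3)]

step 1: expand (7,2) (f=5, h=4) → closed; open now [(6,4) g=2 f=7, (7,1) g=2 f=5, (7,4) g=1 f=7]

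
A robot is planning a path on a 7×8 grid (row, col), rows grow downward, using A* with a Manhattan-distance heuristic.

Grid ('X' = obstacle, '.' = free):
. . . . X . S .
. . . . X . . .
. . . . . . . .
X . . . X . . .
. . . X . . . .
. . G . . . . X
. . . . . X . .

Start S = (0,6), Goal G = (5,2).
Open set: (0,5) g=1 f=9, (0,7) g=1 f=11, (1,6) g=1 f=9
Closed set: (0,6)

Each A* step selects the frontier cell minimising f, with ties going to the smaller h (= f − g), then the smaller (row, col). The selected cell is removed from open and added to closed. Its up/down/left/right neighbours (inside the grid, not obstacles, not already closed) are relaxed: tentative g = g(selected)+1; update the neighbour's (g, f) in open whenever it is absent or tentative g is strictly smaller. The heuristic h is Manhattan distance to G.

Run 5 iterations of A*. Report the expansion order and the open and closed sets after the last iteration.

step 1: expand (0,5) (f=9, h=8) → closed; open now [(0,7) g=1 f=11, (1,5) g=2 f=9, (1,6) g=1 f=9]
step 2: expand (1,5) (f=9, h=7) → closed; open now [(0,7) g=1 f=11, (1,6) g=1 f=9, (2,5) g=3 f=9]
step 3: expand (2,5) (f=9, h=6) → closed; open now [(0,7) g=1 f=11, (1,6) g=1 f=9, (2,4) g=4 f=9, (2,6) g=4 f=11, (3,5) g=4 f=9]
step 4: expand (2,4) (f=9, h=5) → closed; open now [(0,7) g=1 f=11, (1,6) g=1 f=9, (2,3) g=5 f=9, (2,6) g=4 f=11, (3,5) g=4 f=9]
step 5: expand (2,3) (f=9, h=4) → closed; open now [(0,7) g=1 f=11, (1,3) g=6 f=11, (1,6) g=1 f=9, (2,2) g=6 f=9, (2,6) g=4 f=11, (3,3) g=6 f=9, (3,5) g=4 f=9]

order=[(0,5) → (1,5) → (2,5) → (2,4) → (2,3)]; open=[(0,7) g=1 f=11, (1,3) g=6 f=11, (1,6) g=1 f=9, (2,2) g=6 f=9, (2,6) g=4 f=11, (3,3) g=6 f=9, (3,5) g=4 f=9]; closed=[(0,5), (0,6), (1,5), (2,3), (2,4), (2,5)]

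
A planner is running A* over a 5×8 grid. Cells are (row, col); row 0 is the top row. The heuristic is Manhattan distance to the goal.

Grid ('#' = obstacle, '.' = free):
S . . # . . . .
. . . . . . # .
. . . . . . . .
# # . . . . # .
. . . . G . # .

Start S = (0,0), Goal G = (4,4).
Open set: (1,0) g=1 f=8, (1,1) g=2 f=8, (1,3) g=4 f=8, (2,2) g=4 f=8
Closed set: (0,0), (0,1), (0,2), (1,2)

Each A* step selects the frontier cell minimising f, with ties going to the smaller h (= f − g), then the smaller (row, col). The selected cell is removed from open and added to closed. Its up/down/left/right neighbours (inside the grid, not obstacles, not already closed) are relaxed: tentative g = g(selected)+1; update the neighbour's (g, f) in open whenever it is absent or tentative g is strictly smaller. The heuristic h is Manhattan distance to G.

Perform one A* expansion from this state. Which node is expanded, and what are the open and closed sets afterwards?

expanded=(1,3); open=[(1,0) g=1 f=8, (1,1) g=2 f=8, (1,4) g=5 f=8, (2,2) g=4 f=8, (2,3) g=5 f=8]; closed=[(0,0), (0,1), (0,2), (1,2), (1,3)]

step 1: expand (1,3) (f=8, h=4) → closed; open now [(1,0) g=1 f=8, (1,1) g=2 f=8, (1,4) g=5 f=8, (2,2) g=4 f=8, (2,3) g=5 f=8]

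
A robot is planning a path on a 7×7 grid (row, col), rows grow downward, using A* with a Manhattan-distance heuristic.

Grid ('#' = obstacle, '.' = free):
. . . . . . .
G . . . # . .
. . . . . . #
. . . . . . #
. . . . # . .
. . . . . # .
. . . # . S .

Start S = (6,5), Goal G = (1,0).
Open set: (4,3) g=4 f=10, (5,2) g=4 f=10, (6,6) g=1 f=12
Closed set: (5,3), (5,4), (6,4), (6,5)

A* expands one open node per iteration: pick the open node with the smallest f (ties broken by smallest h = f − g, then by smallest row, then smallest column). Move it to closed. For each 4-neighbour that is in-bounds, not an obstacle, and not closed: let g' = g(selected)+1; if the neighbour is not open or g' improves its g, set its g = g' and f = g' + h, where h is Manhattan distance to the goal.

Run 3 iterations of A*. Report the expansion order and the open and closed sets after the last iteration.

order=[(4,3) → (3,3) → (2,3)]; open=[(1,3) g=7 f=10, (2,2) g=7 f=10, (2,4) g=7 f=12, (3,2) g=6 f=10, (3,4) g=6 f=12, (4,2) g=5 f=10, (5,2) g=4 f=10, (6,6) g=1 f=12]; closed=[(2,3), (3,3), (4,3), (5,3), (5,4), (6,4), (6,5)]

step 1: expand (4,3) (f=10, h=6) → closed; open now [(3,3) g=5 f=10, (4,2) g=5 f=10, (5,2) g=4 f=10, (6,6) g=1 f=12]
step 2: expand (3,3) (f=10, h=5) → closed; open now [(2,3) g=6 f=10, (3,2) g=6 f=10, (3,4) g=6 f=12, (4,2) g=5 f=10, (5,2) g=4 f=10, (6,6) g=1 f=12]
step 3: expand (2,3) (f=10, h=4) → closed; open now [(1,3) g=7 f=10, (2,2) g=7 f=10, (2,4) g=7 f=12, (3,2) g=6 f=10, (3,4) g=6 f=12, (4,2) g=5 f=10, (5,2) g=4 f=10, (6,6) g=1 f=12]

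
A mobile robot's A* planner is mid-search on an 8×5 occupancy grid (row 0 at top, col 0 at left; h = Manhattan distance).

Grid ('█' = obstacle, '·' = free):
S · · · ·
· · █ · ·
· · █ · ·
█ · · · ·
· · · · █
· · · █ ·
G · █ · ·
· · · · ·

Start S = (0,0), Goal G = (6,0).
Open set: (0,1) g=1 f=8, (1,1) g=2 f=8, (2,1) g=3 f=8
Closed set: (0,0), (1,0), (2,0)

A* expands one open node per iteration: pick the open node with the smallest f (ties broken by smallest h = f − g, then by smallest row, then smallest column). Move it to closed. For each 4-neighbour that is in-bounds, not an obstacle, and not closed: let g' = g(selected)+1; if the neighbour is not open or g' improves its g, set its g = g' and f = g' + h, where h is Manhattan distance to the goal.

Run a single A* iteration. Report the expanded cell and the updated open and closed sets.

step 1: expand (2,1) (f=8, h=5) → closed; open now [(0,1) g=1 f=8, (1,1) g=2 f=8, (3,1) g=4 f=8]

expanded=(2,1); open=[(0,1) g=1 f=8, (1,1) g=2 f=8, (3,1) g=4 f=8]; closed=[(0,0), (1,0), (2,0), (2,1)]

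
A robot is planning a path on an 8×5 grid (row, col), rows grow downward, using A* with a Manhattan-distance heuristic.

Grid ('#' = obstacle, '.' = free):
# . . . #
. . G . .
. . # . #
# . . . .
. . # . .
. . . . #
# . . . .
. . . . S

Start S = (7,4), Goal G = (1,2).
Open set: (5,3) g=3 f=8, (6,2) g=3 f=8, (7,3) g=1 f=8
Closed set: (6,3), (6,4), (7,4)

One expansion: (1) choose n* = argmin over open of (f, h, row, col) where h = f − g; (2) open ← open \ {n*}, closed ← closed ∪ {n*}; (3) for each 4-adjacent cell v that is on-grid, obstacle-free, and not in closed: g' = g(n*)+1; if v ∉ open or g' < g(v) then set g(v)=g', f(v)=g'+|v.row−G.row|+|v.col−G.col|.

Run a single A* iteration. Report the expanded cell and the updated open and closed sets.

expanded=(5,3); open=[(4,3) g=4 f=8, (5,2) g=4 f=8, (6,2) g=3 f=8, (7,3) g=1 f=8]; closed=[(5,3), (6,3), (6,4), (7,4)]

step 1: expand (5,3) (f=8, h=5) → closed; open now [(4,3) g=4 f=8, (5,2) g=4 f=8, (6,2) g=3 f=8, (7,3) g=1 f=8]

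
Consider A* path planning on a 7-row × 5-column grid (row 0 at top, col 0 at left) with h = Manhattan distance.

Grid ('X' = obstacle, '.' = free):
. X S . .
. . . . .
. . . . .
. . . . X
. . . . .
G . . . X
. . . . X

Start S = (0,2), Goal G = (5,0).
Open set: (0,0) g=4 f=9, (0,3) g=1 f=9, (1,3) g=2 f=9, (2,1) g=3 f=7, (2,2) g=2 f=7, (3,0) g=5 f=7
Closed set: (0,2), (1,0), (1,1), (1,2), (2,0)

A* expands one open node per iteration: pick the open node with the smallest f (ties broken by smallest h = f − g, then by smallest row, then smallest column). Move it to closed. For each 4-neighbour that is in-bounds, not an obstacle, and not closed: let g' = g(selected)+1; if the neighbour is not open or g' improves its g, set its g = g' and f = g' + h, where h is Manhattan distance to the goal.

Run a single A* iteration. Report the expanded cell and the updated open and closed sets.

step 1: expand (3,0) (f=7, h=2) → closed; open now [(0,0) g=4 f=9, (0,3) g=1 f=9, (1,3) g=2 f=9, (2,1) g=3 f=7, (2,2) g=2 f=7, (3,1) g=6 f=9, (4,0) g=6 f=7]

expanded=(3,0); open=[(0,0) g=4 f=9, (0,3) g=1 f=9, (1,3) g=2 f=9, (2,1) g=3 f=7, (2,2) g=2 f=7, (3,1) g=6 f=9, (4,0) g=6 f=7]; closed=[(0,2), (1,0), (1,1), (1,2), (2,0), (3,0)]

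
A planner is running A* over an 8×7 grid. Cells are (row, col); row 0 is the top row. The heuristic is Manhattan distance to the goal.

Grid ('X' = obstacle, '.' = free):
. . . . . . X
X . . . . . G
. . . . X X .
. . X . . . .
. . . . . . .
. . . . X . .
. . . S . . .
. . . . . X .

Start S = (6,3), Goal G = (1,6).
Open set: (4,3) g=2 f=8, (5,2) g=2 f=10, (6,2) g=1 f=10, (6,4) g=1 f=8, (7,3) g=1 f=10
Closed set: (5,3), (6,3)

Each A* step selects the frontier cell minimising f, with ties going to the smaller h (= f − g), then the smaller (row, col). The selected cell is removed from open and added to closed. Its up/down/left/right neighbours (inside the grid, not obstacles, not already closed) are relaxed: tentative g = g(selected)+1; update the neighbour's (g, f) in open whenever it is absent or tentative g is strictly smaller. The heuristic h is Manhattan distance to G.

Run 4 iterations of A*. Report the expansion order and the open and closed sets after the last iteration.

step 1: expand (4,3) (f=8, h=6) → closed; open now [(3,3) g=3 f=8, (4,2) g=3 f=10, (4,4) g=3 f=8, (5,2) g=2 f=10, (6,2) g=1 f=10, (6,4) g=1 f=8, (7,3) g=1 f=10]
step 2: expand (3,3) (f=8, h=5) → closed; open now [(2,3) g=4 f=8, (3,4) g=4 f=8, (4,2) g=3 f=10, (4,4) g=3 f=8, (5,2) g=2 f=10, (6,2) g=1 f=10, (6,4) g=1 f=8, (7,3) g=1 f=10]
step 3: expand (2,3) (f=8, h=4) → closed; open now [(1,3) g=5 f=8, (2,2) g=5 f=10, (3,4) g=4 f=8, (4,2) g=3 f=10, (4,4) g=3 f=8, (5,2) g=2 f=10, (6,2) g=1 f=10, (6,4) g=1 f=8, (7,3) g=1 f=10]
step 4: expand (1,3) (f=8, h=3) → closed; open now [(0,3) g=6 f=10, (1,2) g=6 f=10, (1,4) g=6 f=8, (2,2) g=5 f=10, (3,4) g=4 f=8, (4,2) g=3 f=10, (4,4) g=3 f=8, (5,2) g=2 f=10, (6,2) g=1 f=10, (6,4) g=1 f=8, (7,3) g=1 f=10]

order=[(4,3) → (3,3) → (2,3) → (1,3)]; open=[(0,3) g=6 f=10, (1,2) g=6 f=10, (1,4) g=6 f=8, (2,2) g=5 f=10, (3,4) g=4 f=8, (4,2) g=3 f=10, (4,4) g=3 f=8, (5,2) g=2 f=10, (6,2) g=1 f=10, (6,4) g=1 f=8, (7,3) g=1 f=10]; closed=[(1,3), (2,3), (3,3), (4,3), (5,3), (6,3)]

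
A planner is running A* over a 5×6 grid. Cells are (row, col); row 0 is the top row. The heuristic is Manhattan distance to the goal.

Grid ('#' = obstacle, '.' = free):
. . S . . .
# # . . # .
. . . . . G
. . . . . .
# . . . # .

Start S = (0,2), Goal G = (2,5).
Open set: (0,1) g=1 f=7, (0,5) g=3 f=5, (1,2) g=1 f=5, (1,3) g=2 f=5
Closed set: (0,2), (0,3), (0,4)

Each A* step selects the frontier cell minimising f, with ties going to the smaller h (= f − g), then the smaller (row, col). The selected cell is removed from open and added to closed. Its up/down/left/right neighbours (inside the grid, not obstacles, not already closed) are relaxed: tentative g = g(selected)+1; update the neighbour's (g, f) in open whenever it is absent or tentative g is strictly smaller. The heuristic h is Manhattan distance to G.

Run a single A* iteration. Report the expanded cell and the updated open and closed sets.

expanded=(0,5); open=[(0,1) g=1 f=7, (1,2) g=1 f=5, (1,3) g=2 f=5, (1,5) g=4 f=5]; closed=[(0,2), (0,3), (0,4), (0,5)]

step 1: expand (0,5) (f=5, h=2) → closed; open now [(0,1) g=1 f=7, (1,2) g=1 f=5, (1,3) g=2 f=5, (1,5) g=4 f=5]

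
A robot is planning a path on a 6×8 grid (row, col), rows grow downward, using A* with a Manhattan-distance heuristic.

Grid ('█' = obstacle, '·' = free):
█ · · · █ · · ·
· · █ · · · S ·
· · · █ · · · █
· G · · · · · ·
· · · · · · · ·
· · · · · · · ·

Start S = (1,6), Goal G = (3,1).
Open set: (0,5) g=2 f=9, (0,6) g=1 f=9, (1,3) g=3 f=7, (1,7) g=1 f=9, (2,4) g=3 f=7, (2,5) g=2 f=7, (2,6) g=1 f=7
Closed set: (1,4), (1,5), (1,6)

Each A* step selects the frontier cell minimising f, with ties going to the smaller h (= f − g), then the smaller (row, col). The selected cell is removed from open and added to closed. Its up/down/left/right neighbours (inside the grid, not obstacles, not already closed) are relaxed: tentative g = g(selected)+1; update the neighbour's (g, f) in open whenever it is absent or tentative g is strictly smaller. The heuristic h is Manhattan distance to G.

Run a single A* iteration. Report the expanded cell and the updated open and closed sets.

expanded=(1,3); open=[(0,3) g=4 f=9, (0,5) g=2 f=9, (0,6) g=1 f=9, (1,7) g=1 f=9, (2,4) g=3 f=7, (2,5) g=2 f=7, (2,6) g=1 f=7]; closed=[(1,3), (1,4), (1,5), (1,6)]

step 1: expand (1,3) (f=7, h=4) → closed; open now [(0,3) g=4 f=9, (0,5) g=2 f=9, (0,6) g=1 f=9, (1,7) g=1 f=9, (2,4) g=3 f=7, (2,5) g=2 f=7, (2,6) g=1 f=7]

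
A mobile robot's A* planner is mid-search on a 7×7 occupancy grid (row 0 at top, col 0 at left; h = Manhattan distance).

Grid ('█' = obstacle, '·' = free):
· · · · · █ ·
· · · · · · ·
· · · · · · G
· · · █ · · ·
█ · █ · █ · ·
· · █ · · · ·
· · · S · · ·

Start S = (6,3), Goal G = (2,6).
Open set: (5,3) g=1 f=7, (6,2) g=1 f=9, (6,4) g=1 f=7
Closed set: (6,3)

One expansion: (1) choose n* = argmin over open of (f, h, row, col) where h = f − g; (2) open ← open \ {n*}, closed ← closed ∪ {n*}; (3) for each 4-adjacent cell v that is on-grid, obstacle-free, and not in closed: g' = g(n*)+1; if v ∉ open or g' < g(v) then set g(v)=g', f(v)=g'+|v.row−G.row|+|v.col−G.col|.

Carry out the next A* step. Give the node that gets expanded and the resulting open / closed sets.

step 1: expand (5,3) (f=7, h=6) → closed; open now [(4,3) g=2 f=7, (5,4) g=2 f=7, (6,2) g=1 f=9, (6,4) g=1 f=7]

expanded=(5,3); open=[(4,3) g=2 f=7, (5,4) g=2 f=7, (6,2) g=1 f=9, (6,4) g=1 f=7]; closed=[(5,3), (6,3)]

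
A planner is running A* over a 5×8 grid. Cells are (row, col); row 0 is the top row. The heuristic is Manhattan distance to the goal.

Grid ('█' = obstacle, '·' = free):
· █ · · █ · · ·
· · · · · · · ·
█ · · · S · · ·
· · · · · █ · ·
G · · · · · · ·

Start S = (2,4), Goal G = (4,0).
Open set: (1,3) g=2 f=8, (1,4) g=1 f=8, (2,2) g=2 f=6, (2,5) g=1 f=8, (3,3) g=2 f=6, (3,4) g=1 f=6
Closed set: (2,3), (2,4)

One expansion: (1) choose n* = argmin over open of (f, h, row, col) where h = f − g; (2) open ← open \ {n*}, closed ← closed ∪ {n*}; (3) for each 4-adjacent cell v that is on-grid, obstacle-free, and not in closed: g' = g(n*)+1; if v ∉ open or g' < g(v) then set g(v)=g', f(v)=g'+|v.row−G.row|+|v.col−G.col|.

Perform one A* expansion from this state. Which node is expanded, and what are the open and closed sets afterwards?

step 1: expand (2,2) (f=6, h=4) → closed; open now [(1,2) g=3 f=8, (1,3) g=2 f=8, (1,4) g=1 f=8, (2,1) g=3 f=6, (2,5) g=1 f=8, (3,2) g=3 f=6, (3,3) g=2 f=6, (3,4) g=1 f=6]

expanded=(2,2); open=[(1,2) g=3 f=8, (1,3) g=2 f=8, (1,4) g=1 f=8, (2,1) g=3 f=6, (2,5) g=1 f=8, (3,2) g=3 f=6, (3,3) g=2 f=6, (3,4) g=1 f=6]; closed=[(2,2), (2,3), (2,4)]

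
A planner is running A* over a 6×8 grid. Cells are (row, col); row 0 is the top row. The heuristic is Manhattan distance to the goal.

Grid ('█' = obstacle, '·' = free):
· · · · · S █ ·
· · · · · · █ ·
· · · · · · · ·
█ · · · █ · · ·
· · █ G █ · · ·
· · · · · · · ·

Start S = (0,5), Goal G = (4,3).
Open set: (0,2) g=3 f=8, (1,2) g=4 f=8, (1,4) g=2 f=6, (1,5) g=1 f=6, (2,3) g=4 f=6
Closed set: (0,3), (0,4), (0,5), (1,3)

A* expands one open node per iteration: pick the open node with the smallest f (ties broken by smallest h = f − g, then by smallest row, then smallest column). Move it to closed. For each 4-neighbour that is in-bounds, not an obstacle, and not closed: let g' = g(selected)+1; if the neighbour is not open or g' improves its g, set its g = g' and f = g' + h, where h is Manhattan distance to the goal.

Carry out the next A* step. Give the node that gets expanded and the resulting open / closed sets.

step 1: expand (2,3) (f=6, h=2) → closed; open now [(0,2) g=3 f=8, (1,2) g=4 f=8, (1,4) g=2 f=6, (1,5) g=1 f=6, (2,2) g=5 f=8, (2,4) g=5 f=8, (3,3) g=5 f=6]

expanded=(2,3); open=[(0,2) g=3 f=8, (1,2) g=4 f=8, (1,4) g=2 f=6, (1,5) g=1 f=6, (2,2) g=5 f=8, (2,4) g=5 f=8, (3,3) g=5 f=6]; closed=[(0,3), (0,4), (0,5), (1,3), (2,3)]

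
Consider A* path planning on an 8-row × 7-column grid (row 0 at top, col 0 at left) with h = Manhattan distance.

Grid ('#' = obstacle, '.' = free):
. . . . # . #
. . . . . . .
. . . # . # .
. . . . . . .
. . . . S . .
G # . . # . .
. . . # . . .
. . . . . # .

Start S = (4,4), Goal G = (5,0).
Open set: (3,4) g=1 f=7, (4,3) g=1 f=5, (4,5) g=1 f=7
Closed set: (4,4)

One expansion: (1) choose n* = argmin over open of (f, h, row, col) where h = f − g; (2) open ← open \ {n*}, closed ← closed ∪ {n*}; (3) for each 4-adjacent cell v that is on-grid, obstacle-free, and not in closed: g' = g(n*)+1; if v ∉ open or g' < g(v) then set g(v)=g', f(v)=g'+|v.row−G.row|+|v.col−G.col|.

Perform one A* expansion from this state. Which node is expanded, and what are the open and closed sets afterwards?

step 1: expand (4,3) (f=5, h=4) → closed; open now [(3,3) g=2 f=7, (3,4) g=1 f=7, (4,2) g=2 f=5, (4,5) g=1 f=7, (5,3) g=2 f=5]

expanded=(4,3); open=[(3,3) g=2 f=7, (3,4) g=1 f=7, (4,2) g=2 f=5, (4,5) g=1 f=7, (5,3) g=2 f=5]; closed=[(4,3), (4,4)]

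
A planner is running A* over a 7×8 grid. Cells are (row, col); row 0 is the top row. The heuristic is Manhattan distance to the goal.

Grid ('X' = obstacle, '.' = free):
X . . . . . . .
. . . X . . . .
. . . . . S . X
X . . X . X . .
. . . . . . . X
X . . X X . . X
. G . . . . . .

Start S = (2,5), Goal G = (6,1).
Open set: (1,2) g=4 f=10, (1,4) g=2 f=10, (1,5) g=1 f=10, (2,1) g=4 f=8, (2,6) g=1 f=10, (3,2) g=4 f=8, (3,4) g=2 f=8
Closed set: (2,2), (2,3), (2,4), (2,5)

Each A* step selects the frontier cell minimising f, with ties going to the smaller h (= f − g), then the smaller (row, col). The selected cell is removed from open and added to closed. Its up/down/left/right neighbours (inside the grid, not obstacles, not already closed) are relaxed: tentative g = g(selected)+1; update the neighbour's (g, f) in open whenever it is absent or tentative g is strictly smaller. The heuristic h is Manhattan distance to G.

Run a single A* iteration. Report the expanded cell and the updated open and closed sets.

step 1: expand (2,1) (f=8, h=4) → closed; open now [(1,1) g=5 f=10, (1,2) g=4 f=10, (1,4) g=2 f=10, (1,5) g=1 f=10, (2,0) g=5 f=10, (2,6) g=1 f=10, (3,1) g=5 f=8, (3,2) g=4 f=8, (3,4) g=2 f=8]

expanded=(2,1); open=[(1,1) g=5 f=10, (1,2) g=4 f=10, (1,4) g=2 f=10, (1,5) g=1 f=10, (2,0) g=5 f=10, (2,6) g=1 f=10, (3,1) g=5 f=8, (3,2) g=4 f=8, (3,4) g=2 f=8]; closed=[(2,1), (2,2), (2,3), (2,4), (2,5)]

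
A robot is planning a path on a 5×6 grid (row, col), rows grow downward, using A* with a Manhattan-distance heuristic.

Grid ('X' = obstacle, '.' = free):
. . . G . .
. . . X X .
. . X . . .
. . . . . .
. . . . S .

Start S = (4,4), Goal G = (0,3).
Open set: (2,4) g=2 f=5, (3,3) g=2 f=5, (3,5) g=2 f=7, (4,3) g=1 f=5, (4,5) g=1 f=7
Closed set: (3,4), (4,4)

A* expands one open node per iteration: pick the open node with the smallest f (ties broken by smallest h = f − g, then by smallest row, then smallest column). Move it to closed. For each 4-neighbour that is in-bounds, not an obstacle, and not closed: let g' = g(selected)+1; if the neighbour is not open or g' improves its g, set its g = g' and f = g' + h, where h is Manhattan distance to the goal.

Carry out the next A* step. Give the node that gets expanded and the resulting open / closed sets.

step 1: expand (2,4) (f=5, h=3) → closed; open now [(2,3) g=3 f=5, (2,5) g=3 f=7, (3,3) g=2 f=5, (3,5) g=2 f=7, (4,3) g=1 f=5, (4,5) g=1 f=7]

expanded=(2,4); open=[(2,3) g=3 f=5, (2,5) g=3 f=7, (3,3) g=2 f=5, (3,5) g=2 f=7, (4,3) g=1 f=5, (4,5) g=1 f=7]; closed=[(2,4), (3,4), (4,4)]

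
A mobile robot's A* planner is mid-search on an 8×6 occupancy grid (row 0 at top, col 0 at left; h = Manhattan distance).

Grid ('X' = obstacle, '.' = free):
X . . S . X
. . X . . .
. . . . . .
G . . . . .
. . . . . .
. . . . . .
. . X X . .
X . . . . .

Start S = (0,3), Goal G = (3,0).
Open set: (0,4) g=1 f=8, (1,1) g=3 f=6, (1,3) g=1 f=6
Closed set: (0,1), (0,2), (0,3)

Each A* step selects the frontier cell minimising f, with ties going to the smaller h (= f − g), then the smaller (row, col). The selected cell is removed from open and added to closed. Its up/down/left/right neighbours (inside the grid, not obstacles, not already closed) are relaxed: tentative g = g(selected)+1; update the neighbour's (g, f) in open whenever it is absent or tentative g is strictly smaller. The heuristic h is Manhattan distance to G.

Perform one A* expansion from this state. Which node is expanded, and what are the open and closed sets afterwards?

expanded=(1,1); open=[(0,4) g=1 f=8, (1,0) g=4 f=6, (1,3) g=1 f=6, (2,1) g=4 f=6]; closed=[(0,1), (0,2), (0,3), (1,1)]

step 1: expand (1,1) (f=6, h=3) → closed; open now [(0,4) g=1 f=8, (1,0) g=4 f=6, (1,3) g=1 f=6, (2,1) g=4 f=6]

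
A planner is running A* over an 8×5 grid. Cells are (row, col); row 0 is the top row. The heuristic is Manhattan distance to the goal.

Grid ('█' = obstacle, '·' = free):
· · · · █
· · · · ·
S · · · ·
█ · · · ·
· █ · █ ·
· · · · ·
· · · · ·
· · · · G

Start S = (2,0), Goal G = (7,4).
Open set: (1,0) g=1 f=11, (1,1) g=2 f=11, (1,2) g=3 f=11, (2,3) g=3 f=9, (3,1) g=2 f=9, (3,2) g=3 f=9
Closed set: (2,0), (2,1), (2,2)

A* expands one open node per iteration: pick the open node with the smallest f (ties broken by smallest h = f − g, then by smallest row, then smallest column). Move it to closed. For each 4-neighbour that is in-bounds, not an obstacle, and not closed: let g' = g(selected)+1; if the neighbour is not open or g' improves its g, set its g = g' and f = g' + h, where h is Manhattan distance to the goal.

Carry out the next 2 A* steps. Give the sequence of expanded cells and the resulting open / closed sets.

order=[(2,3) → (2,4)]; open=[(1,0) g=1 f=11, (1,1) g=2 f=11, (1,2) g=3 f=11, (1,3) g=4 f=11, (1,4) g=5 f=11, (3,1) g=2 f=9, (3,2) g=3 f=9, (3,3) g=4 f=9, (3,4) g=5 f=9]; closed=[(2,0), (2,1), (2,2), (2,3), (2,4)]

step 1: expand (2,3) (f=9, h=6) → closed; open now [(1,0) g=1 f=11, (1,1) g=2 f=11, (1,2) g=3 f=11, (1,3) g=4 f=11, (2,4) g=4 f=9, (3,1) g=2 f=9, (3,2) g=3 f=9, (3,3) g=4 f=9]
step 2: expand (2,4) (f=9, h=5) → closed; open now [(1,0) g=1 f=11, (1,1) g=2 f=11, (1,2) g=3 f=11, (1,3) g=4 f=11, (1,4) g=5 f=11, (3,1) g=2 f=9, (3,2) g=3 f=9, (3,3) g=4 f=9, (3,4) g=5 f=9]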